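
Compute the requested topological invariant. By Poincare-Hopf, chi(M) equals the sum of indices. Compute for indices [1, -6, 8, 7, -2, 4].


Poincare-Hopf: chi(M) = sum of indices of zeros.
chi = (1) + (-6) + (8) + (7) + (-2) + (4) = 12

12


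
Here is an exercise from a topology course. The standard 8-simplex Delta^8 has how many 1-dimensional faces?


Delta^8 has 8+1 vertices. A 1-face is a choice of 1+1 vertices.
f_1 = C(8+1, 1+1) = C(9,2) = 36

36


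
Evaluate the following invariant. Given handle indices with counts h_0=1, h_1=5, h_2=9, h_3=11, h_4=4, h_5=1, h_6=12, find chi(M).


Handles of index k contribute (-1)^k to chi (same as CW cells).
chi = (1) + (-5) + (9) + (-11) + (4) + (-1) + (12) = 9

9


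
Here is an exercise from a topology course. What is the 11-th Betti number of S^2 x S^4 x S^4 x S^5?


Each S^d has Poincare polynomial 1 + t^d.
The product S^2 x S^4 x S^4 x S^5 has Poincare polynomial prod(1+t^d_i).
Expanding: b_0=1, b_2=1, b_4=2, b_5=1, b_6=2, b_7=1, b_8=1, b_9=2, b_10=1, b_11=2, b_13=1, b_15=1.
b_11 = 2

2


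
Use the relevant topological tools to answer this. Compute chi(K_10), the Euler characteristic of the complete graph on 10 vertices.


K_10: V = 10, E = C(10,2) = 45.
chi = V - E = 10 - 45 = -35

-35


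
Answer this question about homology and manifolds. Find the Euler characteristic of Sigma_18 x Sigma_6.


chi(Sigma_18) = 2 - 2*18 = -34
chi(Sigma_6) = 2 - 2*6 = -10
chi(product) = (-34) * (-10) = 340

340


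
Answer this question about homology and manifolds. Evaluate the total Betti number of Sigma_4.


For Sigma_4: b_0 = 1, b_1 = 2g = 8, b_2 = 1.
Total = 1 + 8 + 1 = 10

10


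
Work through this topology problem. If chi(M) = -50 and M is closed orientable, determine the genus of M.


chi = 2 - 2g for closed orientable surfaces.
-50 = 2 - 2g
2g = 2 - (-50) = 52
g = 26

26


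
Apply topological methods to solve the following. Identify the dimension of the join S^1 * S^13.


Join of spheres: S^m * S^n = S^{m+n+1}.
dim = 1 + 13 + 1 = 15

15


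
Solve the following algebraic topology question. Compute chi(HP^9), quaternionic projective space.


HP^9 has one cell in each dimension 0, 4, ..., 4*9 (9+1 cells, all even-dim).
chi = 9 + 1 = 10

10


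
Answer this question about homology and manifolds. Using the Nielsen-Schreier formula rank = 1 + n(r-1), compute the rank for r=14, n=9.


Nielsen-Schreier: an index-n subgroup of F_r is free of rank 1 + n(r-1).
Equivalently: chi(cover) = n*chi(base); chi(vee_r S^1) = 1 - 14 = -13.
chi(E) = 9*(-13) = -117; rank = 1 - chi(E) = 1 - (-117) = 118.
rank = 1 + 9*(14-1) = 1 + 117 = 118

118


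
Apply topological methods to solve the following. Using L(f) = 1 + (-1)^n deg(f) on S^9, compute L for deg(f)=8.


On S^9: L(f) = tr(f_0*) + (-1)^9 tr(f_9*) = 1 + (-1)^9 * deg(f).
L(f) = 1 + (-1)^9 * 8 = 1 + -8 = -7

-7


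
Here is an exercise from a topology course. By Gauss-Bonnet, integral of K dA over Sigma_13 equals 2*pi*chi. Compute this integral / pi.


Gauss-Bonnet: integral K dA = 2*pi*chi(M).
chi(Sigma_13) = 2 - 2*13 = -24.
(integral K dA)/pi = 2*chi = 2*(-24) = -48

-48


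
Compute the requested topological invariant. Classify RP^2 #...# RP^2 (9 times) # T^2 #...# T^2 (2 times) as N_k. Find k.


Since a >= 1, the sum is non-orientable; each T^2 can be replaced by RP^2 # RP^2 (since T^2#RP^2 = 3RP^2).
Total crosscaps k = 9 + 2*2 = 13.
Check via chi: chi = 9*1 + 2*0 - (9+2-1)*2 = -11 = 2 - k = -11. Consistent.

13


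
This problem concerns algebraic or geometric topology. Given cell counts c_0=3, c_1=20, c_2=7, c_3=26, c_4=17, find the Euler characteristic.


chi = sum_k (-1)^k c_k.
= (-1)^0*3 + (-1)^1*20 + (-1)^2*7 + (-1)^3*26 + (-1)^4*17
= (3) + (-20) + (7) + (-26) + (17)
= -19

-19


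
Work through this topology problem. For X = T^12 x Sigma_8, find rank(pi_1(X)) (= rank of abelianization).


pi_1(A x B) = pi_1(A) x pi_1(B); rank of abelianization = b_1.
b_1(T^12) = 12, b_1(Sigma_8) = 2*8 = 16.
b_1(product) = 12 + 16 = 28

28


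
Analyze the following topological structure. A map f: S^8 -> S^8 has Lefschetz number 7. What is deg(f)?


L(f) = 1 + (-1)^8 deg(f) on S^8.
7 = 1 + (-1)^8 * deg(f)
(-1)^8 * deg(f) = 6
deg(f) = 6

6


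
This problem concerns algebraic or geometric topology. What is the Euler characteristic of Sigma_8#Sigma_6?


chi(Sigma_8) = 2 - 2*8 = -14
chi(Sigma_6) = 2 - 2*6 = -10
For surfaces: chi(A#B) = chi(A) + chi(B) - 2.
chi = -14 + -10 - 2 = -26

-26


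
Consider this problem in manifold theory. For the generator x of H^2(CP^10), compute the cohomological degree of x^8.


|x| = 2 in H^*(CP^n).
|x^8| = 8 * |x| = 8 * 2 = 16

16


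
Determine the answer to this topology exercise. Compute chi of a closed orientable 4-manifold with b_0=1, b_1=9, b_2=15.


By Poincare duality b_k = b_{4-k}, so full Betti numbers: b_0=1, b_1=9, b_2=15, b_3=9, b_4=1.
chi = sum (-1)^k b_k = -1

-1


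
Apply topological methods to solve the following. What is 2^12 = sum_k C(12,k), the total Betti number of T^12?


b_k(T^12) = C(12,k), so the sum over k is sum_k C(12,k) = 2^12.
Total = 2^12 = 4096

4096


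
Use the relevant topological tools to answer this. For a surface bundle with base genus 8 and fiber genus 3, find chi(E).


For a fiber bundle F -> E -> B (with CW structure): chi(E) = chi(B) * chi(F).
chi(Sigma_8) = -14, chi(Sigma_3) = -4.
chi(E) = (-14) * (-4) = 56

56


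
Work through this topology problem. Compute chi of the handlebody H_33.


A genus-g handlebody deformation retracts to a wedge of g circles.
chi(vee_g S^1) = 1 - g.
chi(H_33) = 1 - 33 = -32

-32


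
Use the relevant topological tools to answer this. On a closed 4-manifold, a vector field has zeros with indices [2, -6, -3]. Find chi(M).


Poincare-Hopf: chi(M) = sum of indices of zeros.
chi = (2) + (-6) + (-3) = -7

-7


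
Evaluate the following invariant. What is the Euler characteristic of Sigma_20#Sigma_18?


chi(Sigma_20) = 2 - 2*20 = -38
chi(Sigma_18) = 2 - 2*18 = -34
For surfaces: chi(A#B) = chi(A) + chi(B) - 2.
chi = -38 + -34 - 2 = -74

-74


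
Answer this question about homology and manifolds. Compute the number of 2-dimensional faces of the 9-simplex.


Delta^9 has 9+1 vertices. A 2-face is a choice of 2+1 vertices.
f_2 = C(9+1, 2+1) = C(10,3) = 120

120


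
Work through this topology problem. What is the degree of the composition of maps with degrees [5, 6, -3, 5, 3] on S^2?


Degree is multiplicative: deg(composition) = product of degrees.
= (5) * (6) * (-3) * (5) * (3) = -1350

-1350


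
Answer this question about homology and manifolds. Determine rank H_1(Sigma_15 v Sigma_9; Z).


For a wedge: H_1(A v B) = H_1(A) + H_1(B).
b_1(Sigma_15) = 30, b_1(Sigma_9) = 18.
b_1 = 30 + 18 = 48

48


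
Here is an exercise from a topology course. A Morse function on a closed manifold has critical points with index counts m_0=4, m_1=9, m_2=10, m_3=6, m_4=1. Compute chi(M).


Morse theory: chi(M) = sum_k (-1)^k m_k where m_k = #(index-k critical points).
= (4) + (-9) + (10) + (-6) + (1) = 0

0


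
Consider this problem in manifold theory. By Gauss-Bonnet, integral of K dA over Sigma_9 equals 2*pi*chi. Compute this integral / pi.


Gauss-Bonnet: integral K dA = 2*pi*chi(M).
chi(Sigma_9) = 2 - 2*9 = -16.
(integral K dA)/pi = 2*chi = 2*(-16) = -32

-32


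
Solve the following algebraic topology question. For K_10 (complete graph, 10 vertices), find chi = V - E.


K_10: V = 10, E = C(10,2) = 45.
chi = V - E = 10 - 45 = -35

-35


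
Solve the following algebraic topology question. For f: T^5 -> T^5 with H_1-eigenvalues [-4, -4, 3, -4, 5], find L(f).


For a torus self-map: L(f) = det(I - A) where A acts on H_1.
L(f) = (1--4) * (1--4) * (1-3) * (1--4) * (1-5) = 5 * 5 * -2 * 5 * -4 = 1000

1000


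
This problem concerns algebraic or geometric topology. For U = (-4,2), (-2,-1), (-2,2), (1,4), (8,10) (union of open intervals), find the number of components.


Sort and merge overlapping open intervals.
Merged: (-4,4), (8,10).
Number of components = 2

2


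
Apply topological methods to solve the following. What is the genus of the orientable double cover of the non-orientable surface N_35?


chi(N_35) = 2 - 35 = -33.
Double cover: chi(Sigma_g) = 2 * chi(N_35) = 2*(-33) = -66.
2 - 2g = -66, so g = (2 - (-66))/2 = 68/2 = 34

34


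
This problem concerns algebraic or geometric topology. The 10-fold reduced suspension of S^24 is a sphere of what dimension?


Each suspension raises dimension by 1: Sigma S^n = S^{n+1}.
Sigma^10 S^24 = S^{24+10} = S^34

34


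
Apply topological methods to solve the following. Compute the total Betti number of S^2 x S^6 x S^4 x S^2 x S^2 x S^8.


Total Betti number is multiplicative under products.
Each S^d (d>=1) has total Betti number 2.
There are 6 sphere factors.
Total = 2^6 = 64

64


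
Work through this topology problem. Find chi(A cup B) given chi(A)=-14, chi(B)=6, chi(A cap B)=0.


chi(A cup B) = chi(A) + chi(B) - chi(A cap B)
= -14 + (6) - (0)
= -8

-8


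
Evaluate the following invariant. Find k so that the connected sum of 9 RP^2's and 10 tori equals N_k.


Since a >= 1, the sum is non-orientable; each T^2 can be replaced by RP^2 # RP^2 (since T^2#RP^2 = 3RP^2).
Total crosscaps k = 9 + 2*10 = 29.
Check via chi: chi = 9*1 + 10*0 - (9+10-1)*2 = -27 = 2 - k = -27. Consistent.

29


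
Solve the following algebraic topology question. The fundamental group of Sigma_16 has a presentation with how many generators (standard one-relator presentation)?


Standard presentation: pi_1(Sigma_g) = <a_1,b_1,...,a_g,b_g | [a_1,b_1]...[a_g,b_g] = 1>.
Number of generators = 2g = 2*16 = 32

32


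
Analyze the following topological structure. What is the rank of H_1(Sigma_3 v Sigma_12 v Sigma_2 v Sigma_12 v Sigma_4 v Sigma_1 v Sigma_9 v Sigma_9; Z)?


For a wedge X v Y: reduced H_k(X v Y) = H_k(X) + H_k(Y).
Each Sigma_g contributes b_1 = 2g.
b_1 = 6 + 24 + 4 + 24 + 8 + 2 + 18 + 18 = 104

104


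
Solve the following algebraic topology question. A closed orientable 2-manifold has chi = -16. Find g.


chi = 2 - 2g for closed orientable surfaces.
-16 = 2 - 2g
2g = 2 - (-16) = 18
g = 9

9


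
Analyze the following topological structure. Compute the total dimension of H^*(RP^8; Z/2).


H^k(RP^8; Z/2) = Z/2 for each 0 <= k <= 8.
Total dimension = 8 + 1 = 9

9


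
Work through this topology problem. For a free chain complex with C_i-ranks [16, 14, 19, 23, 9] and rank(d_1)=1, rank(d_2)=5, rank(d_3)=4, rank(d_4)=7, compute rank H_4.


rank H_k = rank(ker d_k) - rank(im d_{k+1}).
rank(ker d_4) = rank(C_4) - rank(d_4) = 9 - 7 = 2.
rank(im d_{4+1}) = 0.
rank H_4 = 2 - 0 = 2

2


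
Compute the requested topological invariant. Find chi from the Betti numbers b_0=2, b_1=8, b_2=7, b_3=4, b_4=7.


chi = sum_k (-1)^k b_k.
= (2) + (-8) + (7) + (-4) + (7)
= 4

4


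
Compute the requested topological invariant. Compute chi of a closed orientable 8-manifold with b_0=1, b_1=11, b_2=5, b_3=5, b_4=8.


By Poincare duality b_k = b_{8-k}, so full Betti numbers: b_0=1, b_1=11, b_2=5, b_3=5, b_4=8, b_5=5, b_6=5, b_7=11, b_8=1.
chi = sum (-1)^k b_k = -12

-12


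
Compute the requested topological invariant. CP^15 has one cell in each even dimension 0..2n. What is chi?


CP^15 has one cell in each even dimension 0, 2, ..., 2*15 (15+1 cells total).
All cells are even-dimensional, so chi = number of cells.
chi = 15 + 1 = 16

16


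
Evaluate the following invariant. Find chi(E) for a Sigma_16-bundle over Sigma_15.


For a fiber bundle F -> E -> B (with CW structure): chi(E) = chi(B) * chi(F).
chi(Sigma_15) = -28, chi(Sigma_16) = -30.
chi(E) = (-28) * (-30) = 840

840


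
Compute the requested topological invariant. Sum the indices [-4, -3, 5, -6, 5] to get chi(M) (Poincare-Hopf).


Poincare-Hopf: chi(M) = sum of indices of zeros.
chi = (-4) + (-3) + (5) + (-6) + (5) = -3

-3


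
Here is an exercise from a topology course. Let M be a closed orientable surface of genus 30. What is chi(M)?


For a closed orientable surface of genus g: chi = 2 - 2g.
Here g = 30.
chi = 2 - 2*30 = 2 - 60 = -58

-58


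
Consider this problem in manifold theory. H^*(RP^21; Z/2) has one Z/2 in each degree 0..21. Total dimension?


H^k(RP^21; Z/2) = Z/2 for each 0 <= k <= 21.
Total dimension = 21 + 1 = 22

22


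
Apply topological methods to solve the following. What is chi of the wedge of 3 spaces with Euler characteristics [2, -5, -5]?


chi(A v B) = chi(A) + chi(B) - 1 (one point identified).
For 3 spaces: chi = (sum chi_i) - (3 - 1).
sum = -8; chi = -8 - 2 = -10

-10


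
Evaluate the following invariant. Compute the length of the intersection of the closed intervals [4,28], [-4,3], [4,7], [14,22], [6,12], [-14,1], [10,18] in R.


Intersection = [max(a_i), min(b_i)] = [14, 1].
Since 14 > 1, the intersection is empty.
Length = 0

0


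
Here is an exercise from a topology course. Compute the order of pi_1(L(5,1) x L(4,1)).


pi_1(X x Y) = pi_1(X) x pi_1(Y).
pi_1(L(5,1)) = Z/5, pi_1(L(4,1)) = Z/4.
|Z/5 x Z/4| = 5 * 4 = 20

20


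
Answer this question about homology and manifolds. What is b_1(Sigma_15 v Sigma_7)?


For a wedge: H_1(A v B) = H_1(A) + H_1(B).
b_1(Sigma_15) = 30, b_1(Sigma_7) = 14.
b_1 = 30 + 14 = 44

44


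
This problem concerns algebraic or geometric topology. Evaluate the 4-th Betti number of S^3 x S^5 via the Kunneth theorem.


Each S^d has Poincare polynomial 1 + t^d.
The product S^3 x S^5 has Poincare polynomial prod(1+t^d_i).
Expanding: b_0=1, b_3=1, b_5=1, b_8=1.
b_4 = 0

0


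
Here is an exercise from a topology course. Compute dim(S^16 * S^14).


Join of spheres: S^m * S^n = S^{m+n+1}.
dim = 16 + 14 + 1 = 31

31


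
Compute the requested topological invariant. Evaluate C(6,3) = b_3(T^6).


By the Kunneth formula, b_k(T^n) = C(n,k).
b_3(T^6) = C(6,3).
C(6,3) = 6!/(3!*3!) = 20

20


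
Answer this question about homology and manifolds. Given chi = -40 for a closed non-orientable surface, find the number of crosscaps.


chi = 2 - k for closed non-orientable surfaces with k crosscaps.
-40 = 2 - k
k = 2 - (-40) = 42

42


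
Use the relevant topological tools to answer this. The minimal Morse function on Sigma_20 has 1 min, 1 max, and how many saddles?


A perfect Morse function has m_k = b_k.
For Sigma_20: b_0=1, b_1=2g=40, b_2=1.
Saddles m_1 = 2g = 40

40


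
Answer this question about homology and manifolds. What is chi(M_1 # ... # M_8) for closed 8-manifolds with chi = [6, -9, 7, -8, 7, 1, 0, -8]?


For n-manifolds: chi(A#B) = chi(A) + chi(B) - chi(S^8).
chi(S^8) = 1 + (-1)^8 = 2.
chi(#) = (sum chi_i) - (8-1)*chi(S^8) = -4 - 7*2 = -18

-18


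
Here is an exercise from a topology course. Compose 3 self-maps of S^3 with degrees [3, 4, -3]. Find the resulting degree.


Degree is multiplicative: deg(composition) = product of degrees.
= (3) * (4) * (-3) = -36

-36


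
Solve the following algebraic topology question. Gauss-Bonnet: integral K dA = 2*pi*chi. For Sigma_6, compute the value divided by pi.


Gauss-Bonnet: integral K dA = 2*pi*chi(M).
chi(Sigma_6) = 2 - 2*6 = -10.
(integral K dA)/pi = 2*chi = 2*(-10) = -20

-20


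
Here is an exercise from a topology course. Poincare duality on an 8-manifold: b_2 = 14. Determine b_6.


Poincare duality for closed orientable n-manifolds: b_k = b_{n-k}.
Here n = 8, so b_6 = b_2 = 14

14


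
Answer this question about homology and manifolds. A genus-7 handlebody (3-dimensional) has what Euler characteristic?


A genus-g handlebody deformation retracts to a wedge of g circles.
chi(vee_g S^1) = 1 - g.
chi(H_7) = 1 - 7 = -6

-6


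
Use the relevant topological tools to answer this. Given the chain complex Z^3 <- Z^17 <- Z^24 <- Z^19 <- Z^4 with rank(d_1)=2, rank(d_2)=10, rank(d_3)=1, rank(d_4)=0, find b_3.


rank H_k = rank(ker d_k) - rank(im d_{k+1}).
rank(ker d_3) = rank(C_3) - rank(d_3) = 19 - 1 = 18.
rank(im d_{3+1}) = 0.
rank H_3 = 18 - 0 = 18

18


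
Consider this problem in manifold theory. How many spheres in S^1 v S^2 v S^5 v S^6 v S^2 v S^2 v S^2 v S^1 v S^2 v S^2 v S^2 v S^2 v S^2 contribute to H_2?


For a wedge of spheres, H_k (k>0) is free on one generator per sphere of dimension k.
Spheres of dimension 2: count = 9.
b_2 = 9

9


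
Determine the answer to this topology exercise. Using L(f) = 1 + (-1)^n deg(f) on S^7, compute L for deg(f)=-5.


On S^7: L(f) = tr(f_0*) + (-1)^7 tr(f_7*) = 1 + (-1)^7 * deg(f).
L(f) = 1 + (-1)^7 * -5 = 1 + 5 = 6

6


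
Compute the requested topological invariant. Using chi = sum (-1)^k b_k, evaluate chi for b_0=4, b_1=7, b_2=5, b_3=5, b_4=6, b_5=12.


chi = sum_k (-1)^k b_k.
= (4) + (-7) + (5) + (-5) + (6) + (-12)
= -9

-9


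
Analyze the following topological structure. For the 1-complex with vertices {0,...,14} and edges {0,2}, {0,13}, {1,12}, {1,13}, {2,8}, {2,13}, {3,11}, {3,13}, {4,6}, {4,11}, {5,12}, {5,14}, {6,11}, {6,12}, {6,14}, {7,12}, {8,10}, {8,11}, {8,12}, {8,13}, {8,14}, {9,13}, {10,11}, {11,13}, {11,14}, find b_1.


b_1 = E - V + (number of components).
E = 25, V = 15, components = 1.
b_1 = 25 - 15 + 1 = 11

11


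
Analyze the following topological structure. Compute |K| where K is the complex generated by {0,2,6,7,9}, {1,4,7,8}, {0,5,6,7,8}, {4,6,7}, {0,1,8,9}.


Each maximal simplex on m vertices has 2^m - 1 nonempty faces.
Take the union (dedupe shared faces).
Total distinct faces = 77

77


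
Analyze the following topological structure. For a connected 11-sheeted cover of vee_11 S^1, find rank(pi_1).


Nielsen-Schreier: an index-n subgroup of F_r is free of rank 1 + n(r-1).
Equivalently: chi(cover) = n*chi(base); chi(vee_r S^1) = 1 - 11 = -10.
chi(E) = 11*(-10) = -110; rank = 1 - chi(E) = 1 - (-110) = 111.
rank = 1 + 11*(11-1) = 1 + 110 = 111

111


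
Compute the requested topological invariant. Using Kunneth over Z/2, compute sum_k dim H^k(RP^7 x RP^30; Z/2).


dim H^*(RP^n; Z/2) = n+1 (one Z/2 in each degree 0..n).
Total Betti number is multiplicative.
Total = (7+1) * (30+1) = 8 * 31 = 248

248


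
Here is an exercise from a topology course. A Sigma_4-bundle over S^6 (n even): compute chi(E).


chi(S^6) = 2 (n even), chi(Sigma_4) = 2 - 2*4 = -6.
chi(E) = 2 * (-6) = -12

-12


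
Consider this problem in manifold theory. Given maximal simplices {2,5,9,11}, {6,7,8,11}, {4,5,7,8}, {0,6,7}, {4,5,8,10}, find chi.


Enumerate all faces; f-vector: f_0=10, f_1=22, f_2=16, f_3=4.
chi = sum (-1)^k f_k = 0

0


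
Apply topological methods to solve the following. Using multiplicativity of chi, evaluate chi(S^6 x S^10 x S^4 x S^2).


chi is multiplicative: chi(X x Y) = chi(X) chi(Y).
Each even-dim sphere has chi = 2. There are 4 factors.
chi = 2^4 = 16

16


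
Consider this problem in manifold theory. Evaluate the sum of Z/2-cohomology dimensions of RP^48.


H^k(RP^48; Z/2) = Z/2 for each 0 <= k <= 48.
Total dimension = 48 + 1 = 49

49


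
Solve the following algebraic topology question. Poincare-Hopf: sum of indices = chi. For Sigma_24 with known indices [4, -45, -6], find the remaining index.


Poincare-Hopf: sum of indices = chi(M).
chi(Sigma_24) = 2 - 2*24 = -46.
Sum of known indices = -47.
x = chi - (sum known) = -46 - (-47) = 1

1


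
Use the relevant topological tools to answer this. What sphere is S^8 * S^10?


Join of spheres: S^m * S^n = S^{m+n+1}.
dim = 8 + 10 + 1 = 19

19


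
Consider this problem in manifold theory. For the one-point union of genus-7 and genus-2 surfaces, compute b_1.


For a wedge: H_1(A v B) = H_1(A) + H_1(B).
b_1(Sigma_7) = 14, b_1(Sigma_2) = 4.
b_1 = 14 + 4 = 18

18


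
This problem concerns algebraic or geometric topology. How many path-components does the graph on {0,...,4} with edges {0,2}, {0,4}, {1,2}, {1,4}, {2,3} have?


Run DFS/union-find over 5 vertices.
V = 5, E = 5.
Number of components = 1

1


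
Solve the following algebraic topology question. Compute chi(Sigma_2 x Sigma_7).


chi(Sigma_2) = 2 - 2*2 = -2
chi(Sigma_7) = 2 - 2*7 = -12
chi(product) = (-2) * (-12) = 24

24


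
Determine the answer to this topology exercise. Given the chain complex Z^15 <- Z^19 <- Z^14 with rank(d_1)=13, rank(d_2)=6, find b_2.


rank H_k = rank(ker d_k) - rank(im d_{k+1}).
rank(ker d_2) = rank(C_2) - rank(d_2) = 14 - 6 = 8.
rank(im d_{2+1}) = 0.
rank H_2 = 8 - 0 = 8

8


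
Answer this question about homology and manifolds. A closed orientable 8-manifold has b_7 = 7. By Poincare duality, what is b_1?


Poincare duality for closed orientable n-manifolds: b_k = b_{n-k}.
Here n = 8, so b_1 = b_7 = 7

7


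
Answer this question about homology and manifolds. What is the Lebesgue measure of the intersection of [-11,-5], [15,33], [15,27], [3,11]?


Intersection = [max(a_i), min(b_i)] = [15, -5].
Since 15 > -5, the intersection is empty.
Length = 0

0


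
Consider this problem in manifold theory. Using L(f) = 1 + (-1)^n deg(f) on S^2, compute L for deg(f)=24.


On S^2: L(f) = tr(f_0*) + (-1)^2 tr(f_2*) = 1 + (-1)^2 * deg(f).
L(f) = 1 + (-1)^2 * 24 = 1 + 24 = 25

25


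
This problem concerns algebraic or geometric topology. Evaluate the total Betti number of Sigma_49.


For Sigma_49: b_0 = 1, b_1 = 2g = 98, b_2 = 1.
Total = 1 + 98 + 1 = 100

100


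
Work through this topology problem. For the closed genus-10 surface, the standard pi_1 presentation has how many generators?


Standard presentation: pi_1(Sigma_g) = <a_1,b_1,...,a_g,b_g | [a_1,b_1]...[a_g,b_g] = 1>.
Number of generators = 2g = 2*10 = 20

20


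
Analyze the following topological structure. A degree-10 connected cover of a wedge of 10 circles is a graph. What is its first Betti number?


Nielsen-Schreier: an index-n subgroup of F_r is free of rank 1 + n(r-1).
Equivalently: chi(cover) = n*chi(base); chi(vee_r S^1) = 1 - 10 = -9.
chi(E) = 10*(-9) = -90; rank = 1 - chi(E) = 1 - (-90) = 91.
rank = 1 + 10*(10-1) = 1 + 90 = 91

91


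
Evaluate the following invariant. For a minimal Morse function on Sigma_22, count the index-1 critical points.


A perfect Morse function has m_k = b_k.
For Sigma_22: b_0=1, b_1=2g=44, b_2=1.
Saddles m_1 = 2g = 44

44


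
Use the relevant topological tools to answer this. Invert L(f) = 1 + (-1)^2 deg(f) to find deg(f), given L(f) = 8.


L(f) = 1 + (-1)^2 deg(f) on S^2.
8 = 1 + (-1)^2 * deg(f)
(-1)^2 * deg(f) = 7
deg(f) = 7

7


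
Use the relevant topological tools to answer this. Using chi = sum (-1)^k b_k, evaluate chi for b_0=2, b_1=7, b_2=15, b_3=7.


chi = sum_k (-1)^k b_k.
= (2) + (-7) + (15) + (-7)
= 3

3


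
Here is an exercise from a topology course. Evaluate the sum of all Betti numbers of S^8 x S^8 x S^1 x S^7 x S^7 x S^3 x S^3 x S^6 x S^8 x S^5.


Total Betti number is multiplicative under products.
Each S^d (d>=1) has total Betti number 2.
There are 10 sphere factors.
Total = 2^10 = 1024

1024


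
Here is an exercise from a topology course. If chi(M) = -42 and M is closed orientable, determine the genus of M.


chi = 2 - 2g for closed orientable surfaces.
-42 = 2 - 2g
2g = 2 - (-42) = 44
g = 22

22


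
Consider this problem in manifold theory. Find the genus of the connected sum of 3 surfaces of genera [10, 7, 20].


Genus is additive under connected sum of orientable surfaces.
g = 10 + 7 + 20 = 37

37


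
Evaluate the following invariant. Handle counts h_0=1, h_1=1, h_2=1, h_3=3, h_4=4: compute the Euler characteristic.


Handles of index k contribute (-1)^k to chi (same as CW cells).
chi = (1) + (-1) + (1) + (-3) + (4) = 2

2


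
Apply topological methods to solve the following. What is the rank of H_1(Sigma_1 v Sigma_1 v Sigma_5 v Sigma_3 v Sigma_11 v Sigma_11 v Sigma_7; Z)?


For a wedge X v Y: reduced H_k(X v Y) = H_k(X) + H_k(Y).
Each Sigma_g contributes b_1 = 2g.
b_1 = 2 + 2 + 10 + 6 + 22 + 22 + 14 = 78

78


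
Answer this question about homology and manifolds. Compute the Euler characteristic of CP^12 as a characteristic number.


For any closed oriented manifold, <e(TM),[M]> = chi(M).
chi(CP^12) = 12+1 = 13

13


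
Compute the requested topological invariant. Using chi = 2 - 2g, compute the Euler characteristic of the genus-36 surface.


For a closed orientable surface of genus g: chi = 2 - 2g.
Here g = 36.
chi = 2 - 2*36 = 2 - 72 = -70

-70


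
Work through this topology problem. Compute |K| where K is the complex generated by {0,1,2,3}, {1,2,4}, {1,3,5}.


Each maximal simplex on m vertices has 2^m - 1 nonempty faces.
Take the union (dedupe shared faces).
Total distinct faces = 23

23


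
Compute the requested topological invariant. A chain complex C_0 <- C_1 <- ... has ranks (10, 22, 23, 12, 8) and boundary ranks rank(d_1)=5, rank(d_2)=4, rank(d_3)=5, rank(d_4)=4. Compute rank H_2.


rank H_k = rank(ker d_k) - rank(im d_{k+1}).
rank(ker d_2) = rank(C_2) - rank(d_2) = 23 - 4 = 19.
rank(im d_{2+1}) = 5.
rank H_2 = 19 - 5 = 14

14


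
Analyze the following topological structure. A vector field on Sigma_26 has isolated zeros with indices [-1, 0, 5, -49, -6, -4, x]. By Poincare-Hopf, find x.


Poincare-Hopf: sum of indices = chi(M).
chi(Sigma_26) = 2 - 2*26 = -50.
Sum of known indices = -55.
x = chi - (sum known) = -50 - (-55) = 5

5


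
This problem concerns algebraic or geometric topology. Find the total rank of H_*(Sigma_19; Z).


For Sigma_19: b_0 = 1, b_1 = 2g = 38, b_2 = 1.
Total = 1 + 38 + 1 = 40

40


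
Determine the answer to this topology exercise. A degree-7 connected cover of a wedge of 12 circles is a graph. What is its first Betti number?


Nielsen-Schreier: an index-n subgroup of F_r is free of rank 1 + n(r-1).
Equivalently: chi(cover) = n*chi(base); chi(vee_r S^1) = 1 - 12 = -11.
chi(E) = 7*(-11) = -77; rank = 1 - chi(E) = 1 - (-77) = 78.
rank = 1 + 7*(12-1) = 1 + 77 = 78

78


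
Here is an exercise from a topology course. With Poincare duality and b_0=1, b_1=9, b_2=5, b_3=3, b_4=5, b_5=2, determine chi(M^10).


By Poincare duality b_k = b_{10-k}, so full Betti numbers: b_0=1, b_1=9, b_2=5, b_3=3, b_4=5, b_5=2, b_6=5, b_7=3, b_8=5, b_9=9, b_10=1.
chi = sum (-1)^k b_k = -4

-4


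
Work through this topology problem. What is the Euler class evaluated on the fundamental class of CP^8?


For any closed oriented manifold, <e(TM),[M]> = chi(M).
chi(CP^8) = 8+1 = 9

9


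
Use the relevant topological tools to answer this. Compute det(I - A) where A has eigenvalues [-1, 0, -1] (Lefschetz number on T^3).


For a torus self-map: L(f) = det(I - A) where A acts on H_1.
L(f) = (1--1) * (1-0) * (1--1) = 2 * 1 * 2 = 4

4


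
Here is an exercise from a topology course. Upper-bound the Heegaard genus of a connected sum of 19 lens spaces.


Heegaard genus satisfies g(A#B) <= g(A) + g(B).
Each lens space has g = 1.
Upper bound: 19 * 1 = 19

19


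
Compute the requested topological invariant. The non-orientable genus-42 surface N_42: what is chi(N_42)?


For a non-orientable closed surface with k crosscaps: chi = 2 - k.
Here k = 42.
chi = 2 - 42 = -40

-40


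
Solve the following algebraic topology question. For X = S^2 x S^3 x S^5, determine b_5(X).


Each S^d has Poincare polynomial 1 + t^d.
The product S^2 x S^3 x S^5 has Poincare polynomial prod(1+t^d_i).
Expanding: b_0=1, b_2=1, b_3=1, b_5=2, b_7=1, b_8=1, b_10=1.
b_5 = 2

2


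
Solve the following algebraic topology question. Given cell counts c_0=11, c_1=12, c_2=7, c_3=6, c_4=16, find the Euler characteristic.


chi = sum_k (-1)^k c_k.
= (-1)^0*11 + (-1)^1*12 + (-1)^2*7 + (-1)^3*6 + (-1)^4*16
= (11) + (-12) + (7) + (-6) + (16)
= 16

16


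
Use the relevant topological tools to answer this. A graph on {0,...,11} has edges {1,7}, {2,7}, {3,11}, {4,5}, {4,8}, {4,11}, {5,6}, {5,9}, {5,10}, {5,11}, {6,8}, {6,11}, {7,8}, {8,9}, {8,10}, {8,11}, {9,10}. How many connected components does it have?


Run DFS/union-find over 12 vertices.
V = 12, E = 17.
Number of components = 2

2


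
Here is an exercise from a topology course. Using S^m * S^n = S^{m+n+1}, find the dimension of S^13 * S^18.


Join of spheres: S^m * S^n = S^{m+n+1}.
dim = 13 + 18 + 1 = 32

32


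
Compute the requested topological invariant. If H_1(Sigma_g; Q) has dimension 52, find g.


For a closed orientable surface: b_1 = 2g.
52 = 2g
g = 52 / 2 = 26

26


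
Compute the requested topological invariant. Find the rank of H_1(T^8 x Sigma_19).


pi_1(A x B) = pi_1(A) x pi_1(B); rank of abelianization = b_1.
b_1(T^8) = 8, b_1(Sigma_19) = 2*19 = 38.
b_1(product) = 8 + 38 = 46

46


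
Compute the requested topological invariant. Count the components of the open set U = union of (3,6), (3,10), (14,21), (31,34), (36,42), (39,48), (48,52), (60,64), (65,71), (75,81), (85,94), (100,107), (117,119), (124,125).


Sort and merge overlapping open intervals.
Merged: (3,10), (14,21), (31,34), (36,48), (48,52), (60,64), (65,71), (75,81), (85,94), (100,107), (117,119), (124,125).
Number of components = 12

12


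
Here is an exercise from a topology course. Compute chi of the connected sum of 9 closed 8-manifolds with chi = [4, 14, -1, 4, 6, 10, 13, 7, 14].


For n-manifolds: chi(A#B) = chi(A) + chi(B) - chi(S^8).
chi(S^8) = 1 + (-1)^8 = 2.
chi(#) = (sum chi_i) - (9-1)*chi(S^8) = 71 - 8*2 = 55

55


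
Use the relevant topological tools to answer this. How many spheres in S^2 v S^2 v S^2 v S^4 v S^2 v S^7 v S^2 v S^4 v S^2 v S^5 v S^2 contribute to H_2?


For a wedge of spheres, H_k (k>0) is free on one generator per sphere of dimension k.
Spheres of dimension 2: count = 7.
b_2 = 7

7


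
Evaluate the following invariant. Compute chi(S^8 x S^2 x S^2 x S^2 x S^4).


chi is multiplicative: chi(X x Y) = chi(X) chi(Y).
Each even-dim sphere has chi = 2. There are 5 factors.
chi = 2^5 = 32

32


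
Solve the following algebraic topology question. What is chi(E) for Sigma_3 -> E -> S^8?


chi(S^8) = 2 (n even), chi(Sigma_3) = 2 - 2*3 = -4.
chi(E) = 2 * (-4) = -8

-8


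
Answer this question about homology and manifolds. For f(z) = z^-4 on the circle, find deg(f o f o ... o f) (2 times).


deg(f) = -4. Degree is multiplicative: deg(f^2) = (deg f)^2.
deg(f^2) = (-4)^2 = 16

16


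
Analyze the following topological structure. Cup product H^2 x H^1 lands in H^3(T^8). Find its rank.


Cup product: H^p x H^q -> H^{p+q}; here p+q = 2+1 = 3.
rank H^k(T^n) = C(n,k).
C(8,3) = 56

56


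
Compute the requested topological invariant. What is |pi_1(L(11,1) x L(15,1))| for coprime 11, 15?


pi_1(X x Y) = pi_1(X) x pi_1(Y).
pi_1(L(11,1)) = Z/11, pi_1(L(15,1)) = Z/15.
|Z/11 x Z/15| = 11 * 15 = 165

165


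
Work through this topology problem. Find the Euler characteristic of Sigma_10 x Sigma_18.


chi(Sigma_10) = 2 - 2*10 = -18
chi(Sigma_18) = 2 - 2*18 = -34
chi(product) = (-18) * (-34) = 612

612


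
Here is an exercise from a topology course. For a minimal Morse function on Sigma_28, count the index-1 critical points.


A perfect Morse function has m_k = b_k.
For Sigma_28: b_0=1, b_1=2g=56, b_2=1.
Saddles m_1 = 2g = 56

56


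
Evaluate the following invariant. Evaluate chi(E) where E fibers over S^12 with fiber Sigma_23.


chi(S^12) = 2 (n even), chi(Sigma_23) = 2 - 2*23 = -44.
chi(E) = 2 * (-44) = -88

-88


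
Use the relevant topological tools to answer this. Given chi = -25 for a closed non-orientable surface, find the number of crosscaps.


chi = 2 - k for closed non-orientable surfaces with k crosscaps.
-25 = 2 - k
k = 2 - (-25) = 27

27


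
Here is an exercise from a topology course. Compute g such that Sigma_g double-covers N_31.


chi(N_31) = 2 - 31 = -29.
Double cover: chi(Sigma_g) = 2 * chi(N_31) = 2*(-29) = -58.
2 - 2g = -58, so g = (2 - (-58))/2 = 60/2 = 30

30


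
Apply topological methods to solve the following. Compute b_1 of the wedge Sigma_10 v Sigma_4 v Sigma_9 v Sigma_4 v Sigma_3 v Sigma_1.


For a wedge X v Y: reduced H_k(X v Y) = H_k(X) + H_k(Y).
Each Sigma_g contributes b_1 = 2g.
b_1 = 20 + 8 + 18 + 8 + 6 + 2 = 62

62


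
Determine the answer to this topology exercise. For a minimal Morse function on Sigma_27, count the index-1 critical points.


A perfect Morse function has m_k = b_k.
For Sigma_27: b_0=1, b_1=2g=54, b_2=1.
Saddles m_1 = 2g = 54

54


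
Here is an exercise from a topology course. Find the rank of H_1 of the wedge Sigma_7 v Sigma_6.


For a wedge: H_1(A v B) = H_1(A) + H_1(B).
b_1(Sigma_7) = 14, b_1(Sigma_6) = 12.
b_1 = 14 + 12 = 26

26


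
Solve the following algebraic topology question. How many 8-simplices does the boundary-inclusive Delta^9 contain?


Delta^9 has 9+1 vertices. A 8-face is a choice of 8+1 vertices.
f_8 = C(9+1, 8+1) = C(10,9) = 10

10


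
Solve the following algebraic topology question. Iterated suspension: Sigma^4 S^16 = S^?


Each suspension raises dimension by 1: Sigma S^n = S^{n+1}.
Sigma^4 S^16 = S^{16+4} = S^20

20


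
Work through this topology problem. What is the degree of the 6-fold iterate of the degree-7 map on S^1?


deg(f) = 7. Degree is multiplicative: deg(f^6) = (deg f)^6.
deg(f^6) = (7)^6 = 117649

117649


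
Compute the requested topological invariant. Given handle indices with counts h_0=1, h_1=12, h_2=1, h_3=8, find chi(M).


Handles of index k contribute (-1)^k to chi (same as CW cells).
chi = (1) + (-12) + (1) + (-8) = -18

-18


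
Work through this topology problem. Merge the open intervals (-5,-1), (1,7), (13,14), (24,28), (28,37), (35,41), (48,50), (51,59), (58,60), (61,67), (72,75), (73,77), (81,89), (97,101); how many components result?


Sort and merge overlapping open intervals.
Merged: (-5,-1), (1,7), (13,14), (24,28), (28,41), (48,50), (51,60), (61,67), (72,77), (81,89), (97,101).
Number of components = 11

11


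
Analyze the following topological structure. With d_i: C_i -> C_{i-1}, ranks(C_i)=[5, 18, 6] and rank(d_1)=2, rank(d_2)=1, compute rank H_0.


rank H_k = rank(ker d_k) - rank(im d_{k+1}).
rank(ker d_0) = rank(C_0) - rank(d_0) = 5 - 0 = 5.
rank(im d_{0+1}) = 2.
rank H_0 = 5 - 2 = 3

3


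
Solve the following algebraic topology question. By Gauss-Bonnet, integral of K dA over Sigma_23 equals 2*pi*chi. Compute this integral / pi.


Gauss-Bonnet: integral K dA = 2*pi*chi(M).
chi(Sigma_23) = 2 - 2*23 = -44.
(integral K dA)/pi = 2*chi = 2*(-44) = -88

-88


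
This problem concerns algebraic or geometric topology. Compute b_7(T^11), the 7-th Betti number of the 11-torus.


By the Kunneth formula, b_k(T^n) = C(n,k).
b_7(T^11) = C(11,7).
C(11,7) = 11!/(7!*4!) = 330

330


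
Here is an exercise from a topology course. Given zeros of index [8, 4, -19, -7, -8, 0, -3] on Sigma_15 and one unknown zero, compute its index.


Poincare-Hopf: sum of indices = chi(M).
chi(Sigma_15) = 2 - 2*15 = -28.
Sum of known indices = -25.
x = chi - (sum known) = -28 - (-25) = -3

-3


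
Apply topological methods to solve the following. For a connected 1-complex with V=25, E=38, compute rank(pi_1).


For a connected graph: rank(pi_1) = b_1 = E - V + 1 = 1 - chi.
chi = V - E = 25 - 38 = -13.
rank = 1 - (-13) = 38 - 25 + 1 = 14

14


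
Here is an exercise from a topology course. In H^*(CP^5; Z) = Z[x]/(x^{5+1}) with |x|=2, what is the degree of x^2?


|x| = 2 in H^*(CP^n).
|x^2| = 2 * |x| = 2 * 2 = 4

4


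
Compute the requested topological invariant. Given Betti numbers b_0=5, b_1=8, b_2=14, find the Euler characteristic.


chi = sum_k (-1)^k b_k.
= (5) + (-8) + (14)
= 11

11


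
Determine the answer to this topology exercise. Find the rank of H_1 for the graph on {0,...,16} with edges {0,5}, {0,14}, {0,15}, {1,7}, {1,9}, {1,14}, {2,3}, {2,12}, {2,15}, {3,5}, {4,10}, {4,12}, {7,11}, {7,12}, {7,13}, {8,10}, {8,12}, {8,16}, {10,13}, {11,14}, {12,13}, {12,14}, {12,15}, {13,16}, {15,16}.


b_1 = E - V + (number of components).
E = 25, V = 17, components = 2.
b_1 = 25 - 17 + 2 = 10

10


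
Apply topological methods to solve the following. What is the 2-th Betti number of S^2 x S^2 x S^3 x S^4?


Each S^d has Poincare polynomial 1 + t^d.
The product S^2 x S^2 x S^3 x S^4 has Poincare polynomial prod(1+t^d_i).
Expanding: b_0=1, b_2=2, b_3=1, b_4=2, b_5=2, b_6=2, b_7=2, b_8=1, b_9=2, b_11=1.
b_2 = 2

2


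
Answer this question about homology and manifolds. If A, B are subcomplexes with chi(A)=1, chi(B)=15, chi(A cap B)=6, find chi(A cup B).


chi(A cup B) = chi(A) + chi(B) - chi(A cap B)
= 1 + (15) - (6)
= 10

10


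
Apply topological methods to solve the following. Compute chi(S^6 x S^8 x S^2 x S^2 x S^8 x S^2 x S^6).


chi is multiplicative: chi(X x Y) = chi(X) chi(Y).
Each even-dim sphere has chi = 2. There are 7 factors.
chi = 2^7 = 128

128


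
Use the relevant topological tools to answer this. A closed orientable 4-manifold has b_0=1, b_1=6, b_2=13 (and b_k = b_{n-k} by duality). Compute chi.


By Poincare duality b_k = b_{4-k}, so full Betti numbers: b_0=1, b_1=6, b_2=13, b_3=6, b_4=1.
chi = sum (-1)^k b_k = 3

3


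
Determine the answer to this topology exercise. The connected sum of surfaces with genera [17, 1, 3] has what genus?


Genus is additive under connected sum of orientable surfaces.
g = 17 + 1 + 3 = 21

21


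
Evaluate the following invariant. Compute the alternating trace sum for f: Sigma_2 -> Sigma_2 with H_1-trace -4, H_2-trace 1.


L(f) = tr(f_0*) - tr(f_1*) + tr(f_2*).
= 1 - (-4) + (1)
= 6

6


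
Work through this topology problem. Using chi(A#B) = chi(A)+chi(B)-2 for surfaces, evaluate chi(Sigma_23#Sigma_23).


chi(Sigma_23) = 2 - 2*23 = -44
chi(Sigma_23) = 2 - 2*23 = -44
For surfaces: chi(A#B) = chi(A) + chi(B) - 2.
chi = -44 + -44 - 2 = -90

-90


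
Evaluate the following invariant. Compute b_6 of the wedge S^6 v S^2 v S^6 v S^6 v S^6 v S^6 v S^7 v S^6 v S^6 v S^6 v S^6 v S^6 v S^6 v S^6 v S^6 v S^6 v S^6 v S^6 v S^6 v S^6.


For a wedge of spheres, H_k (k>0) is free on one generator per sphere of dimension k.
Spheres of dimension 6: count = 18.
b_6 = 18

18


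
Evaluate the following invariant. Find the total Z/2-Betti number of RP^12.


H^k(RP^12; Z/2) = Z/2 for each 0 <= k <= 12.
Total dimension = 12 + 1 = 13

13


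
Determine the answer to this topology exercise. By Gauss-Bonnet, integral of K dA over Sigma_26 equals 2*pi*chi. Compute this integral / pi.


Gauss-Bonnet: integral K dA = 2*pi*chi(M).
chi(Sigma_26) = 2 - 2*26 = -50.
(integral K dA)/pi = 2*chi = 2*(-50) = -100

-100


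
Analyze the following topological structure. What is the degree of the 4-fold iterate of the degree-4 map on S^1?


deg(f) = 4. Degree is multiplicative: deg(f^4) = (deg f)^4.
deg(f^4) = (4)^4 = 256

256


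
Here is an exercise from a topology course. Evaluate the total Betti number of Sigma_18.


For Sigma_18: b_0 = 1, b_1 = 2g = 36, b_2 = 1.
Total = 1 + 36 + 1 = 38

38


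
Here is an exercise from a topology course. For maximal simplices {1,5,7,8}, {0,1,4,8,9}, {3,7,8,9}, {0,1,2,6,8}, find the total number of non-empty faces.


Each maximal simplex on m vertices has 2^m - 1 nonempty faces.
Take the union (dedupe shared faces).
Total distinct faces = 77

77


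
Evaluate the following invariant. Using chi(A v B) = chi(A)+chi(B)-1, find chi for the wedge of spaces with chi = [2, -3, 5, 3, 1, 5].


chi(A v B) = chi(A) + chi(B) - 1 (one point identified).
For 6 spaces: chi = (sum chi_i) - (6 - 1).
sum = 13; chi = 13 - 5 = 8

8


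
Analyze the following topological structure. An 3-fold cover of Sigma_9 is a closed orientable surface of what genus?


For an n-sheeted cover: chi(E) = n * chi(B).
chi(Sigma_9) = 2 - 2*9 = -16.
chi(E) = 3 * (-16) = -48.
genus(E) = (2 - chi(E))/2 = (2 - (-48))/2 = 50/2 = 25

25
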